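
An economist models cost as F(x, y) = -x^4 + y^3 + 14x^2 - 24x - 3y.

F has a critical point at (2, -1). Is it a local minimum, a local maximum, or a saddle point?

local maximum

The mixed partial ∂²F/∂x∂y is 0, so the Hessian at any point is diag(F_xx, F_yy) = diag(4(-3x^2 + 7), 6y).
At (2, -1): H = diag(-20, -6).
Both eigenvalues are negative, so H is negative definite: a local maximum.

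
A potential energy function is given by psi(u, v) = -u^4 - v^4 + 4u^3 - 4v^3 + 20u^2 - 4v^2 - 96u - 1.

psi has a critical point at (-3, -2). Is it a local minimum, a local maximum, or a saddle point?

The mixed partial ∂²psi/∂u∂v is 0, so the Hessian at any point is diag(psi_uu, psi_vv) = diag(4(-3u^2 + 6u + 10), -4(3v^2 + 6v + 2)).
At (-3, -2): H = diag(-140, -8).
Both eigenvalues are negative, so H is negative definite: a local maximum.

local maximum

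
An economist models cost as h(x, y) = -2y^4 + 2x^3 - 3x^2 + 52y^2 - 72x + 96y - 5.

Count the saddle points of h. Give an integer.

3

h separates as a function of x plus a function of y, so ∇h=0 decouples.
∂h/∂x = 6(x - 4)(x + 3) = 0 at x ∈ {-3, 4}; ∂h/∂y = -8(y - 4)(y + 1)(y + 3) = 0 at y ∈ {-3, -1, 4}.
The Hessian is diagonal: diag(h_xx, h_yy). Second derivatives: h_xx(-3)=-42, h_xx(4)=42; h_yy(-3)=-112, h_yy(-1)=80, h_yy(4)=-280.
Saddle points occur where the two diagonal entries have opposite signs: (-3, -1), (4, -3), (4, 4). Count: 3.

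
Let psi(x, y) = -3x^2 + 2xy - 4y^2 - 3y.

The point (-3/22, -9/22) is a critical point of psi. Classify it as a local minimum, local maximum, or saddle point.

The Hessian of psi is constant: H = [[-6, 2], [2, -8]].
det(H) = (-6)·(-8) − 2² = 44.
det(H) > 0 and tr(H) = -14 < 0, so H is negative definite and the point is a local maximum.

local maximum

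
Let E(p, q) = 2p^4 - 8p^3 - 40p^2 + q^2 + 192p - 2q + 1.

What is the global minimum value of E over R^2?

-558

E(p,q) separates as A(p) + B(q) + 1, so its minimum is min A + min B + 1.
A'(p) = 8(p - 4)(p - 2)(p + 3) vanishes at p ∈ {-3, 2, 4}; B'(q) = 2q - 2 vanishes at q ∈ {1}.
Local minima of A (where A''>0): A(-3)=-558, A(4)=128. Local minima of B: B(1)=-1.
So the global minimum of E is A(-3) + B(1) + 1 = -558 − 1 + 1 = -558, attained at (-3, 1).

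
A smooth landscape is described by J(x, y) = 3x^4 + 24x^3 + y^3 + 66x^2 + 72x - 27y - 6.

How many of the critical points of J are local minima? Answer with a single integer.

J separates as a function of x plus a function of y, so ∇J=0 decouples.
∂J/∂x = 12(x + 1)(x + 2)(x + 3) = 0 at x ∈ {-3, -2, -1}; ∂J/∂y = 3(y - 3)(y + 3) = 0 at y ∈ {-3, 3}.
The Hessian is diagonal: diag(J_xx, J_yy). Second derivatives: J_xx(-3)=24, J_xx(-2)=-12, J_xx(-1)=24; J_yy(-3)=-18, J_yy(3)=18.
Local minima occur where both diagonal entries positive: (-3, 3), (-1, 3). Count: 2.

2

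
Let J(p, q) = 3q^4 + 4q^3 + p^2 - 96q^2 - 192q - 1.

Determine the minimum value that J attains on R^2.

-1281

J(p,q) separates as A(p) + B(q) − 1, so its minimum is min A + min B − 1.
A'(p) = 2p vanishes at p ∈ {0}; B'(q) = 12(q - 4)(q + 1)(q + 4) vanishes at q ∈ {-4, -1, 4}.
Local minima of A (where A''>0): A(0)=0. Local minima of B: B(-4)=-256, B(4)=-1280.
So the global minimum of J is A(0) + B(4) − 1 = 0 − 1280 − 1 = -1281, attained at (0, 4).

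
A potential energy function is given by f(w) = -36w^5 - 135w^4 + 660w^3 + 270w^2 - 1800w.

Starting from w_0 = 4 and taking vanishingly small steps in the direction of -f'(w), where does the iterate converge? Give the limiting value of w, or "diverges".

diverges

f'(w) = -180(w - 2)(w - 1)(w + 1)(w + 5), so f'(4) = -48600.
Gradient descent moves in the -f' direction, i.e. w is increasing.
There is no critical point above w=4, and f' keeps the same sign, so the iterate runs off to +∞.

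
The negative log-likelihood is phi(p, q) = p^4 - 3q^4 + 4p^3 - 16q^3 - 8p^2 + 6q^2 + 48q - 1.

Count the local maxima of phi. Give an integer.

2

phi separates as a function of p plus a function of q, so ∇phi=0 decouples.
∂phi/∂p = 4p(p - 1)(p + 4) = 0 at p ∈ {-4, 0, 1}; ∂phi/∂q = -12(q - 1)(q + 1)(q + 4) = 0 at q ∈ {-4, -1, 1}.
The Hessian is diagonal: diag(phi_pp, phi_qq). Second derivatives: phi_pp(-4)=80, phi_pp(0)=-16, phi_pp(1)=20; phi_qq(-4)=-180, phi_qq(-1)=72, phi_qq(1)=-120.
Local maxima occur where both diagonal entries negative: (0, -4), (0, 1). Count: 2.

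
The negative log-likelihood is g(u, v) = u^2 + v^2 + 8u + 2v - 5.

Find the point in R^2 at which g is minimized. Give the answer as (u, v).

g(u,v) separates as P(u) + Q(v) − 5, so its minimum is min P + min Q − 5.
P'(u) = 2u + 8 vanishes at u ∈ {-4}; Q'(v) = 2v + 2 vanishes at v ∈ {-1}.
Local minima of P (where P''>0): P(-4)=-16. Local minima of Q: Q(-1)=-1.
So the global minimum of g is P(-4) + Q(-1) − 5 = -16 − 1 − 5 = -22, attained at (-4, -1).

(-4, -1)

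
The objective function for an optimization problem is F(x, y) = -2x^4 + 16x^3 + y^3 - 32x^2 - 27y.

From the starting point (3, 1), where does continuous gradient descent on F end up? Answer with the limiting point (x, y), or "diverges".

(2, 3)

F is separable, so gradient descent decouples: x follows -∂F/∂x, y follows -∂F/∂y.
∂F/∂x = -8x(x - 4)(x - 2); at x=3 this is 24, so x decreases.
∂F/∂y = 3(y - 3)(y + 3); at y=1 this is -24, so y increases.
x converges to its nearest critical value 2 (a local min of the x-part); y converges to 3. The iterate converges to (2, 3).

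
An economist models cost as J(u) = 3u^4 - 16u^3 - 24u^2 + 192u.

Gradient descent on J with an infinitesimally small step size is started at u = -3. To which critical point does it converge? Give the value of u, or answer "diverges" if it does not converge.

-2

J'(u) = 12(u - 4)(u - 2)(u + 2), so J'(-3) = -420.
Gradient descent moves in the -J' direction, i.e. u is increasing.
The nearest critical point in that direction is u = -2, where J'' = 288 > 0 (a local minimum). The iterate converges there.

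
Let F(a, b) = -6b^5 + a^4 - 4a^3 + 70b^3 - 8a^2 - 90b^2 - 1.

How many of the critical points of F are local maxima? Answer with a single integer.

2

F separates as a function of a plus a function of b, so ∇F=0 decouples.
∂F/∂a = 4a(a - 4)(a + 1) = 0 at a ∈ {-1, 0, 4}; ∂F/∂b = -30b(b - 2)(b - 1)(b + 3) = 0 at b ∈ {-3, 0, 1, 2}.
The Hessian is diagonal: diag(F_aa, F_bb). Second derivatives: F_aa(-1)=20, F_aa(0)=-16, F_aa(4)=80; F_bb(-3)=1800, F_bb(0)=-180, F_bb(1)=120, F_bb(2)=-300.
Local maxima occur where both diagonal entries negative: (0, 0), (0, 2). Count: 2.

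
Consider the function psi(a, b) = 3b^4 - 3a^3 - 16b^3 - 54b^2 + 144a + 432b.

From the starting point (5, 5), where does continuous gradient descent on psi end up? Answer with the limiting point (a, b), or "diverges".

psi is separable, so gradient descent decouples: a follows -∂psi/∂a, b follows -∂psi/∂b.
∂psi/∂a = -9(a - 4)(a + 4); at a=5 this is -81, so a increases.
∂psi/∂b = 12(b - 4)(b - 3)(b + 3); at b=5 this is 192, so b decreases.
The a-coordinate has no critical point in that direction and runs off to infinity.

diverges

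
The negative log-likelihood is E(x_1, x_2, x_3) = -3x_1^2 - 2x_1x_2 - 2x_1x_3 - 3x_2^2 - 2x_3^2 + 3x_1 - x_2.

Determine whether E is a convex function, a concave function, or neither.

E is quadratic, so its Hessian is the constant matrix H = [[-6, -2, -2], [-2, -6, 0], [-2, 0, -4]].
Leading principal minors: -6, 32, -104.
Signs alternate −, +, − ⇒ H ≺ 0 ⇒ concave.

concave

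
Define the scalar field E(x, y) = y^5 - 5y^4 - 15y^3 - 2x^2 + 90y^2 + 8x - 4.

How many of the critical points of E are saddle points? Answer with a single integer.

E separates as a function of x plus a function of y, so ∇E=0 decouples.
∂E/∂x = -4(x - 2) = 0 at x ∈ {2}; ∂E/∂y = 5y(y - 4)(y - 3)(y + 3) = 0 at y ∈ {-3, 0, 3, 4}.
The Hessian is diagonal: diag(E_xx, E_yy). Second derivatives: E_xx(2)=-4; E_yy(-3)=-630, E_yy(0)=180, E_yy(3)=-90, E_yy(4)=140.
Saddle points occur where the two diagonal entries have opposite signs: (2, 0), (2, 4). Count: 2.

2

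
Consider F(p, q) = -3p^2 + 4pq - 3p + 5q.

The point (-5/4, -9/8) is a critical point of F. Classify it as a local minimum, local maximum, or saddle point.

saddle point

The Hessian of F is constant: H = [[-6, 4], [4, 0]].
det(H) = (-6)·0 − 4² = -16.
Since det(H) < 0, H is indefinite and the critical point is a saddle point.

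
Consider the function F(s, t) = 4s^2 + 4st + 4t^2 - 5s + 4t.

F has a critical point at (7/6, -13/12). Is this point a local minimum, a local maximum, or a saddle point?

local minimum

The Hessian of F is constant: H = [[8, 4], [4, 8]].
det(H) = 8·8 − 4² = 48.
det(H) > 0 and tr(H) = 16 > 0, so H is positive definite and the point is a local minimum.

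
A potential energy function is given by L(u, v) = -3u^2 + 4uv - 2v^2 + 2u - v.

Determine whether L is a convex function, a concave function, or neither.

concave

L is quadratic, so its Hessian is the constant matrix H = [[-6, 4], [4, -4]].
det(H) = 8, tr(H) = -10.
det(H) > 0 and tr(H) < 0, so H is negative definite everywhere: concave.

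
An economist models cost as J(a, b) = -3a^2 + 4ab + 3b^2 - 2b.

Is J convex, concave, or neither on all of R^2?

J is quadratic, so its Hessian is the constant matrix H = [[-6, 4], [4, 6]].
det(H) = -52, tr(H) = 0.
det(H) < 0, so H is indefinite: neither convex nor concave.

neither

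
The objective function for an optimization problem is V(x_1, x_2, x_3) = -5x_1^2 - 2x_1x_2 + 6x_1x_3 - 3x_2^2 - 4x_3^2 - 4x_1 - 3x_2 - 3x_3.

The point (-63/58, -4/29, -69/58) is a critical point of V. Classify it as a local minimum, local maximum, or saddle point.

The Hessian is constant: H = [[-10, -2, 6], [-2, -6, 0], [6, 0, -8]].
Leading principal minors: Δ₁ = -10, Δ₂ = 56, Δ₃ = -232.
The minors alternate sign starting negative (−, +, −), so H is negative definite: a local maximum.

local maximum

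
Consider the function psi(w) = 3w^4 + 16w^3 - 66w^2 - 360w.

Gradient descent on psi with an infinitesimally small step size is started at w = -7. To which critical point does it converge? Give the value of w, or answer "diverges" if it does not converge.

psi'(w) = 12(w - 3)(w + 2)(w + 5), so psi'(-7) = -1200.
Gradient descent moves in the -psi' direction, i.e. w is increasing.
The nearest critical point in that direction is w = -5, where psi'' = 288 > 0 (a local minimum). The iterate converges there.

-5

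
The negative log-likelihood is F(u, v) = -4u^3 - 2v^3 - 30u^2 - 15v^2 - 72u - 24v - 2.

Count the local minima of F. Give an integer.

F separates as a function of u plus a function of v, so ∇F=0 decouples.
∂F/∂u = -12(u + 2)(u + 3) = 0 at u ∈ {-3, -2}; ∂F/∂v = -6(v + 1)(v + 4) = 0 at v ∈ {-4, -1}.
The Hessian is diagonal: diag(F_uu, F_vv). Second derivatives: F_uu(-3)=12, F_uu(-2)=-12; F_vv(-4)=18, F_vv(-1)=-18.
Local minima occur where both diagonal entries positive: (-3, -4). Count: 1.

1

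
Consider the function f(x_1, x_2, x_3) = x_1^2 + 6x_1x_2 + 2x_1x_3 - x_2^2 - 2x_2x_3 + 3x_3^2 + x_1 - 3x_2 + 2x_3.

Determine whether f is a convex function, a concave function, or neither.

f is quadratic, so its Hessian is the constant matrix H = [[2, 6, 2], [6, -2, -2], [2, -2, 6]].
Leading principal minors: 2, -40, -288.
Neither pattern holds ⇒ H is indefinite ⇒ neither convex nor concave.

neither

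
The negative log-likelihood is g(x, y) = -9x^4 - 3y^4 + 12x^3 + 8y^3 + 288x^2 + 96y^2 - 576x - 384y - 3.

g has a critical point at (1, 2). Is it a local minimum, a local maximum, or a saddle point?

The mixed partial ∂²g/∂x∂y is 0, so the Hessian at any point is diag(g_xx, g_yy) = diag(36(-3x^2 + 2x + 16), 12(-3y^2 + 4y + 16)).
At (1, 2): H = diag(540, 144).
Both eigenvalues are positive, so H is positive definite: a local minimum.

local minimum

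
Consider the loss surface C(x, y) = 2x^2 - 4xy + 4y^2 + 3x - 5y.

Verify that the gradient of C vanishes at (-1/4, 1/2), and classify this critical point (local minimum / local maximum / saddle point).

∇C = (4x - 4y + 3, -4x + 8y - 5); substituting (-1/4, 1/2) gives ∇C = (0, 0), so (-1/4, 1/2) is indeed a critical point.
The Hessian of C is constant: H = [[4, -4], [-4, 8]].
det(H) = 4·8 − (-4)² = 16.
det(H) > 0 and tr(H) = 12 > 0, so H is positive definite and the point is a local minimum.

local minimum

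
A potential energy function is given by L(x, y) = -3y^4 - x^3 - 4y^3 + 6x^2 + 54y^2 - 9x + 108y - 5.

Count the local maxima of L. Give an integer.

2

L separates as a function of x plus a function of y, so ∇L=0 decouples.
∂L/∂x = -3(x - 3)(x - 1) = 0 at x ∈ {1, 3}; ∂L/∂y = -12(y - 3)(y + 1)(y + 3) = 0 at y ∈ {-3, -1, 3}.
The Hessian is diagonal: diag(L_xx, L_yy). Second derivatives: L_xx(1)=6, L_xx(3)=-6; L_yy(-3)=-144, L_yy(-1)=96, L_yy(3)=-288.
Local maxima occur where both diagonal entries negative: (3, -3), (3, 3). Count: 2.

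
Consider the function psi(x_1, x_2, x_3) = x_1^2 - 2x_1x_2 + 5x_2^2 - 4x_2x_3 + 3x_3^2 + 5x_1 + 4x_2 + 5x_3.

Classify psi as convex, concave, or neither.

psi is quadratic, so its Hessian is the constant matrix H = [[2, -2, 0], [-2, 10, -4], [0, -4, 6]].
Leading principal minors: 2, 16, 64.
All positive ⇒ H ≻ 0 ⇒ convex.

convex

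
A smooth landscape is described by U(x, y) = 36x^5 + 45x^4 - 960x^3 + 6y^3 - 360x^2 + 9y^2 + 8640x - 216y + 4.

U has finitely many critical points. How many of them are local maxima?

2

U separates as a function of x plus a function of y, so ∇U=0 decouples.
∂U/∂x = 180(x - 3)(x - 2)(x + 2)(x + 4) = 0 at x ∈ {-4, -2, 2, 3}; ∂U/∂y = 18(y - 3)(y + 4) = 0 at y ∈ {-4, 3}.
The Hessian is diagonal: diag(U_xx, U_yy). Second derivatives: U_xx(-4)=-15120, U_xx(-2)=7200, U_xx(2)=-4320, U_xx(3)=6300; U_yy(-4)=-126, U_yy(3)=126.
Local maxima occur where both diagonal entries negative: (-4, -4), (2, -4). Count: 2.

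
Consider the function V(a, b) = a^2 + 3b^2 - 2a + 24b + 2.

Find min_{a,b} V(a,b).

V(a,b) separates as P(a) + Q(b) + 2, so its minimum is min P + min Q + 2.
P'(a) = 2a - 2 vanishes at a ∈ {1}; Q'(b) = 6b + 24 vanishes at b ∈ {-4}.
Local minima of P (where P''>0): P(1)=-1. Local minima of Q: Q(-4)=-48.
So the global minimum of V is P(1) + Q(-4) + 2 = -1 − 48 + 2 = -47, attained at (1, -4).

-47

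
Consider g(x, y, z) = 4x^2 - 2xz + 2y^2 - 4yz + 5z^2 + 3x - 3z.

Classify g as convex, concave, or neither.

convex

g is quadratic, so its Hessian is the constant matrix H = [[8, 0, -2], [0, 4, -4], [-2, -4, 10]].
Leading principal minors: 8, 32, 176.
All positive ⇒ H ≻ 0 ⇒ convex.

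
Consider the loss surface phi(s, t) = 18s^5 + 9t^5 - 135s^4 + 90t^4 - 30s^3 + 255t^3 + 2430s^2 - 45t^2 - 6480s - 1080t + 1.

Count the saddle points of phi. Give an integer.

8

phi separates as a function of s plus a function of t, so ∇phi=0 decouples.
∂phi/∂s = 90(s - 4)(s - 3)(s - 2)(s + 3) = 0 at s ∈ {-3, 2, 3, 4}; ∂phi/∂t = 45(t - 1)(t + 2)(t + 3)(t + 4) = 0 at t ∈ {-4, -3, -2, 1}.
The Hessian is diagonal: diag(phi_ss, phi_tt). Second derivatives: phi_ss(-3)=-18900, phi_ss(2)=900, phi_ss(3)=-540, phi_ss(4)=1260; phi_tt(-4)=-450, phi_tt(-3)=180, phi_tt(-2)=-270, phi_tt(1)=2700.
Saddle points occur where the two diagonal entries have opposite signs: (-3, -3), (-3, 1), (2, -4), (2, -2), (3, -3), (3, 1), (4, -4), (4, -2). Count: 8.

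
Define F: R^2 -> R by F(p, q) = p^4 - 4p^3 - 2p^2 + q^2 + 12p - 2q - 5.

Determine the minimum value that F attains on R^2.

F(p,q) separates as A(p) + B(q) − 5, so its minimum is min A + min B − 5.
A'(p) = 4(p - 3)(p - 1)(p + 1) vanishes at p ∈ {-1, 1, 3}; B'(q) = 2q - 2 vanishes at q ∈ {1}.
Local minima of A (where A''>0): A(-1)=-9, A(3)=-9. Local minima of B: B(1)=-1.
So the global minimum of F is A(-1) + B(1) − 5 = -9 − 1 − 5 = -15, attained at (-1, 1).

-15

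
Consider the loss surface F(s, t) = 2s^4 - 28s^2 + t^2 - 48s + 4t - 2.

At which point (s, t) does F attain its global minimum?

F(s,t) separates as P(s) + Q(t) − 2, so its minimum is min P + min Q − 2.
P'(s) = 8(s - 3)(s + 1)(s + 2) vanishes at s ∈ {-2, -1, 3}; Q'(t) = 2(t + 2) vanishes at t ∈ {-2}.
Local minima of P (where P''>0): P(-2)=16, P(3)=-234. Local minima of Q: Q(-2)=-4.
So the global minimum of F is P(3) + Q(-2) − 2 = -234 − 4 − 2 = -240, attained at (3, -2).

(3, -2)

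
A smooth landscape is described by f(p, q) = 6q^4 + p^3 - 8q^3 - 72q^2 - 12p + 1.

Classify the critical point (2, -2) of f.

The mixed partial ∂²f/∂p∂q is 0, so the Hessian at any point is diag(f_pp, f_qq) = diag(6p, 24(3q^2 - 2q - 6)).
At (2, -2): H = diag(12, 240).
Both eigenvalues are positive, so H is positive definite: a local minimum.

local minimum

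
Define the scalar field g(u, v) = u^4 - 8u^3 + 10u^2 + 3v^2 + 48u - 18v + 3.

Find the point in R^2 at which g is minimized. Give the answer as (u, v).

(-1, 3)

g(u,v) separates as P(u) + Q(v) + 3, so its minimum is min P + min Q + 3.
P'(u) = 4(u - 4)(u - 3)(u + 1) vanishes at u ∈ {-1, 3, 4}; Q'(v) = 6v - 18 vanishes at v ∈ {3}.
Local minima of P (where P''>0): P(-1)=-29, P(4)=96. Local minima of Q: Q(3)=-27.
So the global minimum of g is P(-1) + Q(3) + 3 = -29 − 27 + 3 = -53, attained at (-1, 3).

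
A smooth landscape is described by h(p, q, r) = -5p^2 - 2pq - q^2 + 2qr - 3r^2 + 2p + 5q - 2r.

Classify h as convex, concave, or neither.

concave

h is quadratic, so its Hessian is the constant matrix H = [[-10, -2, 0], [-2, -2, 2], [0, 2, -6]].
Leading principal minors: -10, 16, -56.
Signs alternate −, +, − ⇒ H ≺ 0 ⇒ concave.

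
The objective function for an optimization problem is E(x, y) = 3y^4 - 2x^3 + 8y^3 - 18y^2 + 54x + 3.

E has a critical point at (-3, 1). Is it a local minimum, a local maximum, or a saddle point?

The mixed partial ∂²E/∂x∂y is 0, so the Hessian at any point is diag(E_xx, E_yy) = diag(-12x, 12(3y^2 + 4y - 3)).
At (-3, 1): H = diag(36, 48).
Both eigenvalues are positive, so H is positive definite: a local minimum.

local minimum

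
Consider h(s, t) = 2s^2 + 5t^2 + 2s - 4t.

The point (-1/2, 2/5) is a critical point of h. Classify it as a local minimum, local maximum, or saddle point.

local minimum

The Hessian of h is constant: H = [[4, 0], [0, 10]].
det(H) = 4·10 − 0² = 40.
det(H) > 0 and tr(H) = 14 > 0, so H is positive definite and the point is a local minimum.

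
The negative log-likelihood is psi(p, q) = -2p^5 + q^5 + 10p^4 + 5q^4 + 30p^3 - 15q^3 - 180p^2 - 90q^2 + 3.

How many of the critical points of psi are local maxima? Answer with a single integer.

4

psi separates as a function of p plus a function of q, so ∇psi=0 decouples.
∂psi/∂p = -10p(p - 4)(p - 3)(p + 3) = 0 at p ∈ {-3, 0, 3, 4}; ∂psi/∂q = 5q(q - 3)(q + 3)(q + 4) = 0 at q ∈ {-4, -3, 0, 3}.
The Hessian is diagonal: diag(psi_pp, psi_qq). Second derivatives: psi_pp(-3)=1260, psi_pp(0)=-360, psi_pp(3)=180, psi_pp(4)=-280; psi_qq(-4)=-140, psi_qq(-3)=90, psi_qq(0)=-180, psi_qq(3)=630.
Local maxima occur where both diagonal entries negative: (0, -4), (0, 0), (4, -4), (4, 0). Count: 4.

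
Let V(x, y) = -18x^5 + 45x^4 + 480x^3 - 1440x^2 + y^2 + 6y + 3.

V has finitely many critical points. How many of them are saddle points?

V separates as a function of x plus a function of y, so ∇V=0 decouples.
∂V/∂x = -90x(x - 4)(x - 2)(x + 4) = 0 at x ∈ {-4, 0, 2, 4}; ∂V/∂y = 2(y + 3) = 0 at y ∈ {-3}.
The Hessian is diagonal: diag(V_xx, V_yy). Second derivatives: V_xx(-4)=17280, V_xx(0)=-2880, V_xx(2)=2160, V_xx(4)=-5760; V_yy(-3)=2.
Saddle points occur where the two diagonal entries have opposite signs: (0, -3), (4, -3). Count: 2.

2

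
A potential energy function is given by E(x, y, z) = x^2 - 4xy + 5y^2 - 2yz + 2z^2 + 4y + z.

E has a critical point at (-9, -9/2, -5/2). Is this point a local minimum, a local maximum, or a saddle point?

The Hessian is constant: H = [[2, -4, 0], [-4, 10, -2], [0, -2, 4]].
Leading principal minors: Δ₁ = 2, Δ₂ = 4, Δ₃ = 8.
All leading minors are positive, so H is positive definite: a local minimum.

local minimum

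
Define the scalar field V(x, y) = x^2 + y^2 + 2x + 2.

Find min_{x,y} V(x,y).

V(x,y) separates as P(x) + Q(y) + 2, so its minimum is min P + min Q + 2.
P'(x) = 2x + 2 vanishes at x ∈ {-1}; Q'(y) = 2y vanishes at y ∈ {0}.
Local minima of P (where P''>0): P(-1)=-1. Local minima of Q: Q(0)=0.
So the global minimum of V is P(-1) + Q(0) + 2 = -1 + 0 + 2 = 1, attained at (-1, 0).

1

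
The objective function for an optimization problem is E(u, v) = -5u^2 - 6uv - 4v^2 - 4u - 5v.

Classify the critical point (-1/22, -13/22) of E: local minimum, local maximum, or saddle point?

local maximum

The Hessian of E is constant: H = [[-10, -6], [-6, -8]].
det(H) = (-10)·(-8) − (-6)² = 44.
det(H) > 0 and tr(H) = -18 < 0, so H is negative definite and the point is a local maximum.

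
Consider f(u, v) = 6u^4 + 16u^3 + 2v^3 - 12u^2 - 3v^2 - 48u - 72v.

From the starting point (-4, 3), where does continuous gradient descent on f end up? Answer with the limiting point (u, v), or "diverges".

f is separable, so gradient descent decouples: u follows -∂f/∂u, v follows -∂f/∂v.
∂f/∂u = 24(u - 1)(u + 1)(u + 2); at u=-4 this is -720, so u increases.
∂f/∂v = 6(v - 4)(v + 3); at v=3 this is -36, so v increases.
u converges to its nearest critical value -2 (a local min of the u-part); v converges to 4. The iterate converges to (-2, 4).

(-2, 4)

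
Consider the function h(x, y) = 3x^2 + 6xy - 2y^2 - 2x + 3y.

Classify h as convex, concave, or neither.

neither

h is quadratic, so its Hessian is the constant matrix H = [[6, 6], [6, -4]].
det(H) = -60, tr(H) = 2.
det(H) < 0, so H is indefinite: neither convex nor concave.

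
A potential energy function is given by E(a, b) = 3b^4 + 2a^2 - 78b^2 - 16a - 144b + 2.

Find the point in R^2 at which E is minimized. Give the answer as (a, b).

E(a,b) separates as P(a) + Q(b) + 2, so its minimum is min P + min Q + 2.
P'(a) = 4a - 16 vanishes at a ∈ {4}; Q'(b) = 12(b - 4)(b + 1)(b + 3) vanishes at b ∈ {-3, -1, 4}.
Local minima of P (where P''>0): P(4)=-32. Local minima of Q: Q(-3)=-27, Q(4)=-1056.
So the global minimum of E is P(4) + Q(4) + 2 = -32 − 1056 + 2 = -1086, attained at (4, 4).

(4, 4)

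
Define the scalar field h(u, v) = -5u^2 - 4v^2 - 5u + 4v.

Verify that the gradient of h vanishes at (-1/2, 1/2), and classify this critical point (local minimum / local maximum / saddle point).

local maximum

∇h = (-10u - 5, -8v + 4); substituting (-1/2, 1/2) gives ∇h = (0, 0), so (-1/2, 1/2) is indeed a critical point.
The Hessian of h is constant: H = [[-10, 0], [0, -8]].
det(H) = (-10)·(-8) − 0² = 80.
det(H) > 0 and tr(H) = -18 < 0, so H is negative definite and the point is a local maximum.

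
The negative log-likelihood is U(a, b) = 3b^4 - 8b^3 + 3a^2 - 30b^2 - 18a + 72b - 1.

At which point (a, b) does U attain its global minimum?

(3, -2)

U(a,b) separates as P(a) + Q(b) − 1, so its minimum is min P + min Q − 1.
P'(a) = 6a - 18 vanishes at a ∈ {3}; Q'(b) = 12(b - 3)(b - 1)(b + 2) vanishes at b ∈ {-2, 1, 3}.
Local minima of P (where P''>0): P(3)=-27. Local minima of Q: Q(-2)=-152, Q(3)=-27.
So the global minimum of U is P(3) + Q(-2) − 1 = -27 − 152 − 1 = -180, attained at (3, -2).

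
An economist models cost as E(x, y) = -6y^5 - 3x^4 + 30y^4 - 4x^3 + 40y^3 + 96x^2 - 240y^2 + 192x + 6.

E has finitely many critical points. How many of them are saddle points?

E separates as a function of x plus a function of y, so ∇E=0 decouples.
∂E/∂x = -12(x - 4)(x + 1)(x + 4) = 0 at x ∈ {-4, -1, 4}; ∂E/∂y = -30y(y - 4)(y - 2)(y + 2) = 0 at y ∈ {-2, 0, 2, 4}.
The Hessian is diagonal: diag(E_xx, E_yy). Second derivatives: E_xx(-4)=-288, E_xx(-1)=180, E_xx(4)=-480; E_yy(-2)=1440, E_yy(0)=-480, E_yy(2)=480, E_yy(4)=-1440.
Saddle points occur where the two diagonal entries have opposite signs: (-4, -2), (-4, 2), (-1, 0), (-1, 4), (4, -2), (4, 2). Count: 6.

6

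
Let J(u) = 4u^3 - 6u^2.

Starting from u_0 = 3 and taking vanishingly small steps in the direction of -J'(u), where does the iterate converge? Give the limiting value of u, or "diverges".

J'(u) = 12u(u - 1), so J'(3) = 72.
Gradient descent moves in the -J' direction, i.e. u is decreasing.
The nearest critical point in that direction is u = 1, where J'' = 12 > 0 (a local minimum). The iterate converges there.

1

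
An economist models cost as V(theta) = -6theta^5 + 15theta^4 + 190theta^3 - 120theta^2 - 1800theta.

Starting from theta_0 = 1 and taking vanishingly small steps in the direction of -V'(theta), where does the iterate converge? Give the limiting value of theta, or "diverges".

V'(theta) = -30(theta - 5)(theta - 2)(theta + 2)(theta + 3), so V'(1) = -1440.
Gradient descent moves in the -V' direction, i.e. theta is increasing.
The nearest critical point in that direction is theta = 2, where V'' = 1800 > 0 (a local minimum). The iterate converges there.

2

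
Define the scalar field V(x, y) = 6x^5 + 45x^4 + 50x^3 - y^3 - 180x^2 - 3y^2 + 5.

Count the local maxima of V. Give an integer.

V separates as a function of x plus a function of y, so ∇V=0 decouples.
∂V/∂x = 30x(x - 1)(x + 3)(x + 4) = 0 at x ∈ {-4, -3, 0, 1}; ∂V/∂y = -3y(y + 2) = 0 at y ∈ {-2, 0}.
The Hessian is diagonal: diag(V_xx, V_yy). Second derivatives: V_xx(-4)=-600, V_xx(-3)=360, V_xx(0)=-360, V_xx(1)=600; V_yy(-2)=6, V_yy(0)=-6.
Local maxima occur where both diagonal entries negative: (-4, 0), (0, 0). Count: 2.

2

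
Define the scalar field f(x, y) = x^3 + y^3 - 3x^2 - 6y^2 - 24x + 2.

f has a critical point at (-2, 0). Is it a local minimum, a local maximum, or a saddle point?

local maximum

The mixed partial ∂²f/∂x∂y is 0, so the Hessian at any point is diag(f_xx, f_yy) = diag(6(x - 1), 6(y - 2)).
At (-2, 0): H = diag(-18, -12).
Both eigenvalues are negative, so H is negative definite: a local maximum.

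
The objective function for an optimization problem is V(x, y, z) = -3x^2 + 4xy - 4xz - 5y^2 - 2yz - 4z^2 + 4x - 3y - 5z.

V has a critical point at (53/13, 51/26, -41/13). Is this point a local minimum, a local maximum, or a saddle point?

The Hessian is constant: H = [[-6, 4, -4], [4, -10, -2], [-4, -2, -8]].
Leading principal minors: Δ₁ = -6, Δ₂ = 44, Δ₃ = -104.
The minors alternate sign starting negative (−, +, −), so H is negative definite: a local maximum.

local maximum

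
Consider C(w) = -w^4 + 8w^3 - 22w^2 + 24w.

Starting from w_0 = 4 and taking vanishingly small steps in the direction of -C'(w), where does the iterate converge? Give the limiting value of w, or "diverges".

diverges

C'(w) = -4(w - 3)(w - 2)(w - 1), so C'(4) = -24.
Gradient descent moves in the -C' direction, i.e. w is increasing.
There is no critical point above w=4, and C' keeps the same sign, so the iterate runs off to +∞.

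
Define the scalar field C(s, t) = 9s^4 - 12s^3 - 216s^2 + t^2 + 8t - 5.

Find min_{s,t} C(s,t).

-1941

C(s,t) separates as P(s) + Q(t) − 5, so its minimum is min P + min Q − 5.
P'(s) = 36s(s - 4)(s + 3) vanishes at s ∈ {-3, 0, 4}; Q'(t) = 2(t + 4) vanishes at t ∈ {-4}.
Local minima of P (where P''>0): P(-3)=-891, P(4)=-1920. Local minima of Q: Q(-4)=-16.
So the global minimum of C is P(4) + Q(-4) − 5 = -1920 − 16 − 5 = -1941, attained at (4, -4).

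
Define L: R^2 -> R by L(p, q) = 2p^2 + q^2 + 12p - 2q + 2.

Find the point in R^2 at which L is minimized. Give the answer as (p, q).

L(p,q) separates as A(p) + B(q) + 2, so its minimum is min A + min B + 2.
A'(p) = 4p + 12 vanishes at p ∈ {-3}; B'(q) = 2q - 2 vanishes at q ∈ {1}.
Local minima of A (where A''>0): A(-3)=-18. Local minima of B: B(1)=-1.
So the global minimum of L is A(-3) + B(1) + 2 = -18 − 1 + 2 = -17, attained at (-3, 1).

(-3, 1)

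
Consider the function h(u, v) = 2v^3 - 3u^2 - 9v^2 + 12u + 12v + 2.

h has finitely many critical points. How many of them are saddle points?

h separates as a function of u plus a function of v, so ∇h=0 decouples.
∂h/∂u = -6(u - 2) = 0 at u ∈ {2}; ∂h/∂v = 6(v - 2)(v - 1) = 0 at v ∈ {1, 2}.
The Hessian is diagonal: diag(h_uu, h_vv). Second derivatives: h_uu(2)=-6; h_vv(1)=-6, h_vv(2)=6.
Saddle points occur where the two diagonal entries have opposite signs: (2, 2). Count: 1.

1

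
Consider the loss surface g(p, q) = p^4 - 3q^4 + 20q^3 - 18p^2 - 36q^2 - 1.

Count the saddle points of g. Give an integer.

5

g separates as a function of p plus a function of q, so ∇g=0 decouples.
∂g/∂p = 4p(p - 3)(p + 3) = 0 at p ∈ {-3, 0, 3}; ∂g/∂q = -12q(q - 3)(q - 2) = 0 at q ∈ {0, 2, 3}.
The Hessian is diagonal: diag(g_pp, g_qq). Second derivatives: g_pp(-3)=72, g_pp(0)=-36, g_pp(3)=72; g_qq(0)=-72, g_qq(2)=24, g_qq(3)=-36.
Saddle points occur where the two diagonal entries have opposite signs: (-3, 0), (-3, 3), (0, 2), (3, 0), (3, 3). Count: 5.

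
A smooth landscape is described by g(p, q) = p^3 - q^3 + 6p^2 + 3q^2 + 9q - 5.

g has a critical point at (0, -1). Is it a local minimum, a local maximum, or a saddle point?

The mixed partial ∂²g/∂p∂q is 0, so the Hessian at any point is diag(g_pp, g_qq) = diag(6(p + 2), 6(-q + 1)).
At (0, -1): H = diag(12, 12).
Both eigenvalues are positive, so H is positive definite: a local minimum.

local minimum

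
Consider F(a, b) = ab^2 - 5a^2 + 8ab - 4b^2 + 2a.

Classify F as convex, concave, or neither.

neither

The term ab^2 is cubic, so the Hessian is not constant.
∂²F/∂b² = 2a - 8, which takes both signs as a varies (negative for sufficiently negative a). A diagonal entry of the Hessian changing sign means the Hessian is neither positive- nor negative-semidefinite on all of R^2.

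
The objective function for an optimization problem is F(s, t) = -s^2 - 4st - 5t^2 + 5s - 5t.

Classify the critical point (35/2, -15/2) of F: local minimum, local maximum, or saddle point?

local maximum

The Hessian of F is constant: H = [[-2, -4], [-4, -10]].
det(H) = (-2)·(-10) − (-4)² = 4.
det(H) > 0 and tr(H) = -12 < 0, so H is negative definite and the point is a local maximum.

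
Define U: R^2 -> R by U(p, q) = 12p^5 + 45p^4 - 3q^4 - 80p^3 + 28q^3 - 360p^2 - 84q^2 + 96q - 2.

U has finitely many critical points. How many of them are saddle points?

U separates as a function of p plus a function of q, so ∇U=0 decouples.
∂U/∂p = 60p(p - 2)(p + 2)(p + 3) = 0 at p ∈ {-3, -2, 0, 2}; ∂U/∂q = -12(q - 4)(q - 2)(q - 1) = 0 at q ∈ {1, 2, 4}.
The Hessian is diagonal: diag(U_pp, U_qq). Second derivatives: U_pp(-3)=-900, U_pp(-2)=480, U_pp(0)=-720, U_pp(2)=2400; U_qq(1)=-36, U_qq(2)=24, U_qq(4)=-72.
Saddle points occur where the two diagonal entries have opposite signs: (-3, 2), (-2, 1), (-2, 4), (0, 2), (2, 1), (2, 4). Count: 6.

6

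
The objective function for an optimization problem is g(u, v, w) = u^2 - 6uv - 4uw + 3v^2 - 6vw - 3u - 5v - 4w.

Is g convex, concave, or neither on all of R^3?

neither

g is quadratic, so its Hessian is the constant matrix H = [[2, -6, -4], [-6, 6, -6], [-4, -6, 0]].
Leading principal minors: 2, -24, -456.
Neither pattern holds ⇒ H is indefinite ⇒ neither convex nor concave.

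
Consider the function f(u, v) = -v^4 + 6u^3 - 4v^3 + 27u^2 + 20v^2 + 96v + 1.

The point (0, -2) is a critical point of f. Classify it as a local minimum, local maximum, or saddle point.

The mixed partial ∂²f/∂u∂v is 0, so the Hessian at any point is diag(f_uu, f_vv) = diag(18(2u + 3), 4(-3v^2 - 6v + 10)).
At (0, -2): H = diag(54, 40).
Both eigenvalues are positive, so H is positive definite: a local minimum.

local minimum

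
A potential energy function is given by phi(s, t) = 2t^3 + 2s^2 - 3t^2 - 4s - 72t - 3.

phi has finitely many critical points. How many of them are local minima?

1

phi separates as a function of s plus a function of t, so ∇phi=0 decouples.
∂phi/∂s = 4(s - 1) = 0 at s ∈ {1}; ∂phi/∂t = 6(t - 4)(t + 3) = 0 at t ∈ {-3, 4}.
The Hessian is diagonal: diag(phi_ss, phi_tt). Second derivatives: phi_ss(1)=4; phi_tt(-3)=-42, phi_tt(4)=42.
Local minima occur where both diagonal entries positive: (1, 4). Count: 1.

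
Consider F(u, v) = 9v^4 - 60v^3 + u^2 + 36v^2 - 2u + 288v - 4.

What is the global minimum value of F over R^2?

F(u,v) separates as P(u) + Q(v) − 4, so its minimum is min P + min Q − 4.
P'(u) = 2u - 2 vanishes at u ∈ {1}; Q'(v) = 36(v - 4)(v - 2)(v + 1) vanishes at v ∈ {-1, 2, 4}.
Local minima of P (where P''>0): P(1)=-1. Local minima of Q: Q(-1)=-183, Q(4)=192.
So the global minimum of F is P(1) + Q(-1) − 4 = -1 − 183 − 4 = -188, attained at (1, -1).

-188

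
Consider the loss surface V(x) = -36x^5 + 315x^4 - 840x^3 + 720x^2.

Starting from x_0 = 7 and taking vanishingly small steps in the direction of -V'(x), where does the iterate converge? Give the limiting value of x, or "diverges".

V'(x) = -180x(x - 4)(x - 2)(x - 1), so V'(7) = -113400.
Gradient descent moves in the -V' direction, i.e. x is increasing.
There is no critical point above x=7, and V' keeps the same sign, so the iterate runs off to +∞.

diverges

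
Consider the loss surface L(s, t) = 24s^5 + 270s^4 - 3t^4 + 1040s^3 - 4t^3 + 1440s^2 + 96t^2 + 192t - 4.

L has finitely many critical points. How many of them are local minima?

2

L separates as a function of s plus a function of t, so ∇L=0 decouples.
∂L/∂s = 120s(s + 2)(s + 3)(s + 4) = 0 at s ∈ {-4, -3, -2, 0}; ∂L/∂t = -12(t - 4)(t + 1)(t + 4) = 0 at t ∈ {-4, -1, 4}.
The Hessian is diagonal: diag(L_ss, L_tt). Second derivatives: L_ss(-4)=-960, L_ss(-3)=360, L_ss(-2)=-480, L_ss(0)=2880; L_tt(-4)=-288, L_tt(-1)=180, L_tt(4)=-480.
Local minima occur where both diagonal entries positive: (-3, -1), (0, -1). Count: 2.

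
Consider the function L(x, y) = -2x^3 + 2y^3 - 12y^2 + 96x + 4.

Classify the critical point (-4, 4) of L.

local minimum

The mixed partial ∂²L/∂x∂y is 0, so the Hessian at any point is diag(L_xx, L_yy) = diag(-12x, 12(y - 2)).
At (-4, 4): H = diag(48, 24).
Both eigenvalues are positive, so H is positive definite: a local minimum.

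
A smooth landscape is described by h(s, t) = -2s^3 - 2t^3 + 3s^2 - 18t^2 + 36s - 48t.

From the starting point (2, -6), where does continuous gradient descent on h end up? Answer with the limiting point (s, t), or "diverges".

h is separable, so gradient descent decouples: s follows -∂h/∂s, t follows -∂h/∂t.
∂h/∂s = -6(s - 3)(s + 2); at s=2 this is 24, so s decreases.
∂h/∂t = -6(t + 2)(t + 4); at t=-6 this is -48, so t increases.
s converges to its nearest critical value -2 (a local min of the s-part); t converges to -4. The iterate converges to (-2, -4).

(-2, -4)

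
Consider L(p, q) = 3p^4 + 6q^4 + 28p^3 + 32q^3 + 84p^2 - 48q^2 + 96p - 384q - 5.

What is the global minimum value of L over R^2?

-677

L(p,q) separates as A(p) + B(q) − 5, so its minimum is min A + min B − 5.
A'(p) = 12(p + 1)(p + 2)(p + 4) vanishes at p ∈ {-4, -2, -1}; B'(q) = 24(q - 2)(q + 2)(q + 4) vanishes at q ∈ {-4, -2, 2}.
Local minima of A (where A''>0): A(-4)=-64, A(-1)=-37. Local minima of B: B(-4)=256, B(2)=-608.
So the global minimum of L is A(-4) + B(2) − 5 = -64 − 608 − 5 = -677, attained at (-4, 2).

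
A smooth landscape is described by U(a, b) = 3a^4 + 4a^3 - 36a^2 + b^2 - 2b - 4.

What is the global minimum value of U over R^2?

-194

U(a,b) separates as P(a) + Q(b) − 4, so its minimum is min P + min Q − 4.
P'(a) = 12a(a - 2)(a + 3) vanishes at a ∈ {-3, 0, 2}; Q'(b) = 2b - 2 vanishes at b ∈ {1}.
Local minima of P (where P''>0): P(-3)=-189, P(2)=-64. Local minima of Q: Q(1)=-1.
So the global minimum of U is P(-3) + Q(1) − 4 = -189 − 1 − 4 = -194, attained at (-3, 1).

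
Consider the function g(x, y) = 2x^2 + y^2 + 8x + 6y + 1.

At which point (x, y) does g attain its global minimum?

g(x,y) separates as P(x) + Q(y) + 1, so its minimum is min P + min Q + 1.
P'(x) = 4x + 8 vanishes at x ∈ {-2}; Q'(y) = 2y + 6 vanishes at y ∈ {-3}.
Local minima of P (where P''>0): P(-2)=-8. Local minima of Q: Q(-3)=-9.
So the global minimum of g is P(-2) + Q(-3) + 1 = -8 − 9 + 1 = -16, attained at (-2, -3).

(-2, -3)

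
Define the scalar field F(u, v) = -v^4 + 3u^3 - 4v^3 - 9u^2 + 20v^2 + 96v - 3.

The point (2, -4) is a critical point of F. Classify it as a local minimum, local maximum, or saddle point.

saddle point

The mixed partial ∂²F/∂u∂v is 0, so the Hessian at any point is diag(F_uu, F_vv) = diag(18(u - 1), 4(-3v^2 - 6v + 10)).
At (2, -4): H = diag(18, -56).
The eigenvalues have opposite signs, so H is indefinite: a saddle point.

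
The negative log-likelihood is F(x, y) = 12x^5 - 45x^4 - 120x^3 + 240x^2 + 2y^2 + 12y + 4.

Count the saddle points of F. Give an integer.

2

F separates as a function of x plus a function of y, so ∇F=0 decouples.
∂F/∂x = 60x(x - 4)(x - 1)(x + 2) = 0 at x ∈ {-2, 0, 1, 4}; ∂F/∂y = 4(y + 3) = 0 at y ∈ {-3}.
The Hessian is diagonal: diag(F_xx, F_yy). Second derivatives: F_xx(-2)=-2160, F_xx(0)=480, F_xx(1)=-540, F_xx(4)=4320; F_yy(-3)=4.
Saddle points occur where the two diagonal entries have opposite signs: (-2, -3), (1, -3). Count: 2.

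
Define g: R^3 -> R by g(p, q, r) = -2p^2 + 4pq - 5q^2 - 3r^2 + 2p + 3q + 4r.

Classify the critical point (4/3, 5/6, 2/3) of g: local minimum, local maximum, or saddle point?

The Hessian is constant: H = [[-4, 4, 0], [4, -10, 0], [0, 0, -6]].
Leading principal minors: Δ₁ = -4, Δ₂ = 24, Δ₃ = -144.
The minors alternate sign starting negative (−, +, −), so H is negative definite: a local maximum.

local maximum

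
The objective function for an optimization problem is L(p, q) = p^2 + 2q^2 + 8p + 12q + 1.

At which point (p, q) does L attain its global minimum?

(-4, -3)

L(p,q) separates as A(p) + B(q) + 1, so its minimum is min A + min B + 1.
A'(p) = 2p + 8 vanishes at p ∈ {-4}; B'(q) = 4q + 12 vanishes at q ∈ {-3}.
Local minima of A (where A''>0): A(-4)=-16. Local minima of B: B(-3)=-18.
So the global minimum of L is A(-4) + B(-3) + 1 = -16 − 18 + 1 = -33, attained at (-4, -3).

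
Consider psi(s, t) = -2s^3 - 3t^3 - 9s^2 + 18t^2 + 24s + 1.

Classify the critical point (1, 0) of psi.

saddle point

The mixed partial ∂²psi/∂s∂t is 0, so the Hessian at any point is diag(psi_ss, psi_tt) = diag(-6(2s + 3), 18(-t + 2)).
At (1, 0): H = diag(-30, 36).
The eigenvalues have opposite signs, so H is indefinite: a saddle point.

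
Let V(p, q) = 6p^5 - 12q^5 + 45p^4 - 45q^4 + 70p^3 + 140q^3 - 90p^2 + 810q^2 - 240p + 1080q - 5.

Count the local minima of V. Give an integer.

V separates as a function of p plus a function of q, so ∇V=0 decouples.
∂V/∂p = 30(p - 1)(p + 1)(p + 2)(p + 4) = 0 at p ∈ {-4, -2, -1, 1}; ∂V/∂q = -60(q - 3)(q + 1)(q + 2)(q + 3) = 0 at q ∈ {-3, -2, -1, 3}.
The Hessian is diagonal: diag(V_pp, V_qq). Second derivatives: V_pp(-4)=-900, V_pp(-2)=180, V_pp(-1)=-180, V_pp(1)=900; V_qq(-3)=720, V_qq(-2)=-300, V_qq(-1)=480, V_qq(3)=-7200.
Local minima occur where both diagonal entries positive: (-2, -3), (-2, -1), (1, -3), (1, -1). Count: 4.

4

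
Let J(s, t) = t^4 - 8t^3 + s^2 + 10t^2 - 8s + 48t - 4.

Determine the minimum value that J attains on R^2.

J(s,t) separates as P(s) + Q(t) − 4, so its minimum is min P + min Q − 4.
P'(s) = 2s - 8 vanishes at s ∈ {4}; Q'(t) = 4(t - 4)(t - 3)(t + 1) vanishes at t ∈ {-1, 3, 4}.
Local minima of P (where P''>0): P(4)=-16. Local minima of Q: Q(-1)=-29, Q(4)=96.
So the global minimum of J is P(4) + Q(-1) − 4 = -16 − 29 − 4 = -49, attained at (4, -1).

-49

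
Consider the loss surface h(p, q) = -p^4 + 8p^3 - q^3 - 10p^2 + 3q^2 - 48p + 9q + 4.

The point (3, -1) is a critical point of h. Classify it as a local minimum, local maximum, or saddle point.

local minimum

The mixed partial ∂²h/∂p∂q is 0, so the Hessian at any point is diag(h_pp, h_qq) = diag(4(-3p^2 + 12p - 5), 6(-q + 1)).
At (3, -1): H = diag(16, 12).
Both eigenvalues are positive, so H is positive definite: a local minimum.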